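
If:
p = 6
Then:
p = 6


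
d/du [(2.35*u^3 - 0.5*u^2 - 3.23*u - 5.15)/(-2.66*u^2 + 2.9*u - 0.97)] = (-6.251*u^4 + 13.63*u^3 - 16.8803*u^2 - 26.428*u + 18.0681)/(7.0756*u^4 - 15.428*u^3 + 13.5704*u^2 - 5.626*u + 0.9409)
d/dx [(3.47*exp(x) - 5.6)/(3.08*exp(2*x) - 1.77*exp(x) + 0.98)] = (-10.6876*exp(2*x) + 34.496*exp(x) - 6.5114)*exp(x)/(9.4864*exp(4*x) - 10.9032*exp(3*x) + 9.1697*exp(2*x) - 3.4692*exp(x) + 0.9604)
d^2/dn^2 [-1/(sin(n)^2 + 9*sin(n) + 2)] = (4*sin(n)^4 + 27*sin(n)^3 + 67*sin(n)^2 - 72*sin(n) - 158)/(sin(n)^2 + 9*sin(n) + 2)^3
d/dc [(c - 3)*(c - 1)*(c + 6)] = 3*c^2 + 4*c - 21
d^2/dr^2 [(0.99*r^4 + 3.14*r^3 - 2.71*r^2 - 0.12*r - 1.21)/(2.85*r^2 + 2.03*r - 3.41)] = (16.08255*r^6 + 34.36587*r^5 - 33.249744*r^4 + 6.67020999999986*r^3 - 209.266464*r^2 + 170.073354*r - 98.177002)/(23.149125*r^6 + 49.466025*r^5 - 47.85948*r^4 - 110.005903*r^3 + 57.263448*r^2 + 70.815129*r - 39.651821)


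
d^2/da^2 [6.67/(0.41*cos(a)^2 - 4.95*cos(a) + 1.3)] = (-4.484908*(1 - cos(a)^2)^2 + 40.610295*cos(a)^3 - 151.453689*cos(a)^2 - 124.14204*cos(a) + 324.238038)/(0.41*cos(a)^2 - 4.95*cos(a) + 1.3)^3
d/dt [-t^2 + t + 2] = 1 - 2*t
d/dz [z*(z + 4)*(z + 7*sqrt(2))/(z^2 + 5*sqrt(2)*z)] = (z^2 + 10*sqrt(2)*z - 8*sqrt(2) + 70)/(z^2 + 10*sqrt(2)*z + 50)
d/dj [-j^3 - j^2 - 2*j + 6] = -3*j^2 - 2*j - 2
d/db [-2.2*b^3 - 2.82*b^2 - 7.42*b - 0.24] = -6.6*b^2 - 5.64*b - 7.42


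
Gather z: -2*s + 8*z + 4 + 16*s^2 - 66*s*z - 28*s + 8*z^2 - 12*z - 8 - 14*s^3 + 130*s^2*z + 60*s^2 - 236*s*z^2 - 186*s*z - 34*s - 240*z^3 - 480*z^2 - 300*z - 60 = -14*s^3 + 76*s^2 - 64*s - 240*z^3 + z^2*(-236*s - 472) + z*(130*s^2 - 252*s - 304) - 64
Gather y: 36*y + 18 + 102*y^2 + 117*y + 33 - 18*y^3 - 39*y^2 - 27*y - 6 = -18*y^3 + 63*y^2 + 126*y + 45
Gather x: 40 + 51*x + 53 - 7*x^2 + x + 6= -7*x^2 + 52*x + 99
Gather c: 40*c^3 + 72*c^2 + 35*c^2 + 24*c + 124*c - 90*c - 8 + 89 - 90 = 40*c^3 + 107*c^2 + 58*c - 9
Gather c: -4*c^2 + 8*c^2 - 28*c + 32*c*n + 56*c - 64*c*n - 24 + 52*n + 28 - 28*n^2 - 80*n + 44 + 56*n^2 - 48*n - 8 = 4*c^2 + c*(28 - 32*n) + 28*n^2 - 76*n + 40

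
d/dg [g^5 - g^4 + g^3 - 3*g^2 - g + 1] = 5*g^4 - 4*g^3 + 3*g^2 - 6*g - 1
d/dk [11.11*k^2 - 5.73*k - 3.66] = 22.22*k - 5.73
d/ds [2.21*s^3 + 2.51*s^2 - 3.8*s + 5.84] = 6.63*s^2 + 5.02*s - 3.8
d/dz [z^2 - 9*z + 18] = 2*z - 9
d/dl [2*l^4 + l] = 8*l^3 + 1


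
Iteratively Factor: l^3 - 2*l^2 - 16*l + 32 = (l - 4)*(l^2 + 2*l - 8) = (l - 4)*(l + 4)*(l - 2)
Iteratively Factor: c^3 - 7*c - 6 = (c + 1)*(c^2 - c - 6) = (c + 1)*(c + 2)*(c - 3)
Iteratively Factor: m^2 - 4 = (m - 2)*(m + 2)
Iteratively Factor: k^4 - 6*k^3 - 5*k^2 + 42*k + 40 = (k + 1)*(k^3 - 7*k^2 + 2*k + 40) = (k - 5)*(k + 1)*(k^2 - 2*k - 8) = (k - 5)*(k + 1)*(k + 2)*(k - 4)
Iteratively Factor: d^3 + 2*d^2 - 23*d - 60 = (d + 4)*(d^2 - 2*d - 15) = (d - 5)*(d + 4)*(d + 3)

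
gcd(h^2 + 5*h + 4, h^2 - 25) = 1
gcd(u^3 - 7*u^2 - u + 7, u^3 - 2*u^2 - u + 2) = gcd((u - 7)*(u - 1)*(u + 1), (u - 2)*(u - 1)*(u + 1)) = u^2 - 1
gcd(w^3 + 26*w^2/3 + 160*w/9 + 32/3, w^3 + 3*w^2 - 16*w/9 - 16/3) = w + 4/3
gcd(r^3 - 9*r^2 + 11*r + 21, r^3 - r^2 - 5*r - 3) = r^2 - 2*r - 3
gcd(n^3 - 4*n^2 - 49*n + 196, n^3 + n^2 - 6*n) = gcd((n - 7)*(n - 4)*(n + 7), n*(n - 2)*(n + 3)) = 1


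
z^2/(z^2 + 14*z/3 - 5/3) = 3*z^2/(3*z^2 + 14*z - 5)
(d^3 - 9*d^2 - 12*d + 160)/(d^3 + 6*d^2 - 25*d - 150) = (d^2 - 4*d - 32)/(d^2 + 11*d + 30)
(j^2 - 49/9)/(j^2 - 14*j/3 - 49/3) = (j - 7/3)/(j - 7)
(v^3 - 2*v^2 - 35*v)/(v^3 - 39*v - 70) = v/(v + 2)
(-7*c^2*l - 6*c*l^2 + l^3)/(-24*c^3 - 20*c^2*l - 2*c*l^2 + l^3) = l*(7*c^2 + 6*c*l - l^2)/(24*c^3 + 20*c^2*l + 2*c*l^2 - l^3)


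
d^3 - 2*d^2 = d^2*(d - 2)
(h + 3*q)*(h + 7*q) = h^2 + 10*h*q + 21*q^2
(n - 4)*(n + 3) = n^2 - n - 12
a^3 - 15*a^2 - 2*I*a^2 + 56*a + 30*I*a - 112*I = (a - 8)*(a - 7)*(a - 2*I)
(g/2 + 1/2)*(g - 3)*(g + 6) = g^3/2 + 2*g^2 - 15*g/2 - 9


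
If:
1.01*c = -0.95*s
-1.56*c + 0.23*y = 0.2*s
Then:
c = 0.170703125*y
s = -0.181484375*y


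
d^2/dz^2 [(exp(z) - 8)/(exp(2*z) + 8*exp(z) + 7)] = (exp(4*z) - 40*exp(3*z) - 234*exp(2*z) - 344*exp(z) + 497)*exp(z)/(exp(6*z) + 24*exp(5*z) + 213*exp(4*z) + 848*exp(3*z) + 1491*exp(2*z) + 1176*exp(z) + 343)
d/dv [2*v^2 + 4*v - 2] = 4*v + 4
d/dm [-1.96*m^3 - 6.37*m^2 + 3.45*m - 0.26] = -5.88*m^2 - 12.74*m + 3.45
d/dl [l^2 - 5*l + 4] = 2*l - 5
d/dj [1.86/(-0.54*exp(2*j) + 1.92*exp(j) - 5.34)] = (2.0088*exp(j) - 3.5712)*exp(j)/(0.54*exp(2*j) - 1.92*exp(j) + 5.34)^2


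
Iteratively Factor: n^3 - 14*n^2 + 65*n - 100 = (n - 5)*(n^2 - 9*n + 20) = (n - 5)^2*(n - 4)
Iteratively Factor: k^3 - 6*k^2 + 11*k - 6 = (k - 1)*(k^2 - 5*k + 6) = (k - 3)*(k - 1)*(k - 2)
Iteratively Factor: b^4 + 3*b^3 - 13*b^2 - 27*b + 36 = (b + 4)*(b^3 - b^2 - 9*b + 9) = (b + 3)*(b + 4)*(b^2 - 4*b + 3) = (b - 3)*(b + 3)*(b + 4)*(b - 1)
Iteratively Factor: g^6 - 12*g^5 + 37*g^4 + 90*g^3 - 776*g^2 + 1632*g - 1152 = (g - 4)*(g^5 - 8*g^4 + 5*g^3 + 110*g^2 - 336*g + 288) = (g - 4)*(g + 4)*(g^4 - 12*g^3 + 53*g^2 - 102*g + 72) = (g - 4)*(g - 2)*(g + 4)*(g^3 - 10*g^2 + 33*g - 36) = (g - 4)*(g - 3)*(g - 2)*(g + 4)*(g^2 - 7*g + 12) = (g - 4)*(g - 3)^2*(g - 2)*(g + 4)*(g - 4)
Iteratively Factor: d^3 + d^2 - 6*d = (d - 2)*(d^2 + 3*d) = d*(d - 2)*(d + 3)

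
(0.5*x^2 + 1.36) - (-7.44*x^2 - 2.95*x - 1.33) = 7.94*x^2 + 2.95*x + 2.69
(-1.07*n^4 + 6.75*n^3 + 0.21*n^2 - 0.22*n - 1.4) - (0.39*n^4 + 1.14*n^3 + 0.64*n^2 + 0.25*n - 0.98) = -1.46*n^4 + 5.61*n^3 - 0.43*n^2 - 0.47*n - 0.42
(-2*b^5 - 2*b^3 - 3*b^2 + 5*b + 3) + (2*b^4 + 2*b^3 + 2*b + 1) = -2*b^5 + 2*b^4 - 3*b^2 + 7*b + 4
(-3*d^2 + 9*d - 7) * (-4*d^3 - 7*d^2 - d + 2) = 12*d^5 - 15*d^4 - 32*d^3 + 34*d^2 + 25*d - 14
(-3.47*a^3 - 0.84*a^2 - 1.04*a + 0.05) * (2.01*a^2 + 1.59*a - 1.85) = -6.9747*a^5 - 7.2057*a^4 + 2.9935*a^3 + 0.000899999999999901*a^2 + 2.0035*a - 0.0925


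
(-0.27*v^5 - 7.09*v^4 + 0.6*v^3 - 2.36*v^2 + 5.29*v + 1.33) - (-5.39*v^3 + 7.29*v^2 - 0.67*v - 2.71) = -0.27*v^5 - 7.09*v^4 + 5.99*v^3 - 9.65*v^2 + 5.96*v + 4.04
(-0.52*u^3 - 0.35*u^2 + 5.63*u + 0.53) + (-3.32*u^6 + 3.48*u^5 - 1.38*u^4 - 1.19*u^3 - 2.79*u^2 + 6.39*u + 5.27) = -3.32*u^6 + 3.48*u^5 - 1.38*u^4 - 1.71*u^3 - 3.14*u^2 + 12.02*u + 5.8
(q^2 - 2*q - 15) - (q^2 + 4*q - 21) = 6 - 6*q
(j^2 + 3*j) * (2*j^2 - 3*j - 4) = 2*j^4 + 3*j^3 - 13*j^2 - 12*j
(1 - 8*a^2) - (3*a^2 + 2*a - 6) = -11*a^2 - 2*a + 7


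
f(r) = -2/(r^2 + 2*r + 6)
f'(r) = -2*(-2*r - 2)/(r^2 + 2*r + 6)^2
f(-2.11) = -0.32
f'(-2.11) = -0.11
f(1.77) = -0.16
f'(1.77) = 0.07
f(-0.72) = -0.39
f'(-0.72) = 0.04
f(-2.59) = -0.27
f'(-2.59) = -0.11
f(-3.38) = -0.19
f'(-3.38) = -0.08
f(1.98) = -0.14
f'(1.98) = 0.06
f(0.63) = -0.26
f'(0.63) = 0.11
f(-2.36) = -0.29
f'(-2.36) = -0.12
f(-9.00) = -0.03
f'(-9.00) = -0.00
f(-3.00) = -0.22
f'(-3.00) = -0.10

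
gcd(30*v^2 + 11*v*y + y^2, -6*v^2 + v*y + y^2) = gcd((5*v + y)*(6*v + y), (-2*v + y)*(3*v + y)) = 1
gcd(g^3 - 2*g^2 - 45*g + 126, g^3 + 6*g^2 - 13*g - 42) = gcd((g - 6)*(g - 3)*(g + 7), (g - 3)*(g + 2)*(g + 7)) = g^2 + 4*g - 21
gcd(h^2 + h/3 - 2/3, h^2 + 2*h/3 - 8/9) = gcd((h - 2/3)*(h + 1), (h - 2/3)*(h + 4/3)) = h - 2/3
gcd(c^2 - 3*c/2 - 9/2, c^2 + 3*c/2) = c + 3/2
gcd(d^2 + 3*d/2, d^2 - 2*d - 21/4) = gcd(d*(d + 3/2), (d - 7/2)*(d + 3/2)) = d + 3/2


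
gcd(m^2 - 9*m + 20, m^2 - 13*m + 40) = m - 5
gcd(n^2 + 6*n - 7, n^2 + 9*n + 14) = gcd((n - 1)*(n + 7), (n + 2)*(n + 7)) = n + 7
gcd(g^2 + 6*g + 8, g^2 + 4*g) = g + 4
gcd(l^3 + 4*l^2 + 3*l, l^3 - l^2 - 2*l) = l^2 + l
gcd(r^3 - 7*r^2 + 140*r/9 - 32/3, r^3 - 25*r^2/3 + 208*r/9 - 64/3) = r^2 - 17*r/3 + 8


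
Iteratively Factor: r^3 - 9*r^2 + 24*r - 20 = (r - 2)*(r^2 - 7*r + 10) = (r - 5)*(r - 2)*(r - 2)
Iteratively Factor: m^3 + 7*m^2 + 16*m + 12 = (m + 3)*(m^2 + 4*m + 4) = (m + 2)*(m + 3)*(m + 2)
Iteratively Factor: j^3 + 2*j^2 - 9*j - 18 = (j + 2)*(j^2 - 9) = (j - 3)*(j + 2)*(j + 3)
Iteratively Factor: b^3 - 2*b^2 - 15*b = (b + 3)*(b^2 - 5*b) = (b - 5)*(b + 3)*(b)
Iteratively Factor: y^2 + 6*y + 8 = (y + 2)*(y + 4)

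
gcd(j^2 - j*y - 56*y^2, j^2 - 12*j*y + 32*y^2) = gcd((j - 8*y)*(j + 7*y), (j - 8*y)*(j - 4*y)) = -j + 8*y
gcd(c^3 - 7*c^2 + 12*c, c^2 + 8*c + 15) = 1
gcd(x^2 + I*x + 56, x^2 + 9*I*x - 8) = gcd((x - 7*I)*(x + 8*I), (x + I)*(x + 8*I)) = x + 8*I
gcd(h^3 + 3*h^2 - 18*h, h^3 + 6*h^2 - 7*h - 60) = h - 3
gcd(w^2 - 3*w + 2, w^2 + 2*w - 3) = w - 1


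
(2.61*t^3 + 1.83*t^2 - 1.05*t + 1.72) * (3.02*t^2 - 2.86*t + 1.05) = 7.8822*t^5 - 1.938*t^4 - 5.6643*t^3 + 10.1189*t^2 - 6.0217*t + 1.806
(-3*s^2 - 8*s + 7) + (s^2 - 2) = -2*s^2 - 8*s + 5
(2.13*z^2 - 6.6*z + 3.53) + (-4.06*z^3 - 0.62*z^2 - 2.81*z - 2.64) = -4.06*z^3 + 1.51*z^2 - 9.41*z + 0.89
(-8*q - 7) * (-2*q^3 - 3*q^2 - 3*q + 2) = 16*q^4 + 38*q^3 + 45*q^2 + 5*q - 14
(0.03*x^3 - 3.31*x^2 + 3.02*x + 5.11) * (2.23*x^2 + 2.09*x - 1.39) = 0.0669*x^5 - 7.3186*x^4 - 0.224999999999999*x^3 + 22.308*x^2 + 6.4821*x - 7.1029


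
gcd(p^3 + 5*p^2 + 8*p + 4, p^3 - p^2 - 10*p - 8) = p^2 + 3*p + 2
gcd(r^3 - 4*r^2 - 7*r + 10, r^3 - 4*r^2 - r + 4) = r - 1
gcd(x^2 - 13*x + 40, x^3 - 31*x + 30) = x - 5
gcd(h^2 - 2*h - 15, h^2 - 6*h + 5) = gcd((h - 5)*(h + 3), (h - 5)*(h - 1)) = h - 5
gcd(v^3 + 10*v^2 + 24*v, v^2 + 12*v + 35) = 1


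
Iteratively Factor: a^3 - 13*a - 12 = (a + 1)*(a^2 - a - 12) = (a - 4)*(a + 1)*(a + 3)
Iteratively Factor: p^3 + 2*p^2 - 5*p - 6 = (p - 2)*(p^2 + 4*p + 3) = (p - 2)*(p + 3)*(p + 1)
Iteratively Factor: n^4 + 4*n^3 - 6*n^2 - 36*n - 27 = (n - 3)*(n^3 + 7*n^2 + 15*n + 9) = (n - 3)*(n + 1)*(n^2 + 6*n + 9) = (n - 3)*(n + 1)*(n + 3)*(n + 3)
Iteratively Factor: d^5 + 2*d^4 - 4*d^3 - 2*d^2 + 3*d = (d - 1)*(d^4 + 3*d^3 - d^2 - 3*d) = d*(d - 1)*(d^3 + 3*d^2 - d - 3) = d*(d - 1)^2*(d^2 + 4*d + 3) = d*(d - 1)^2*(d + 1)*(d + 3)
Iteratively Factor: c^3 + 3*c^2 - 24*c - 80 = (c - 5)*(c^2 + 8*c + 16) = (c - 5)*(c + 4)*(c + 4)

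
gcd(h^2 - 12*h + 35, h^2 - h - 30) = 1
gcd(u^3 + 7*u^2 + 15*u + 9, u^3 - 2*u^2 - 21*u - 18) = u^2 + 4*u + 3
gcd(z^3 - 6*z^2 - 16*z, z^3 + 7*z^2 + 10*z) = z^2 + 2*z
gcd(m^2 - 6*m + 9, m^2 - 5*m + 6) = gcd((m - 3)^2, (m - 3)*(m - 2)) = m - 3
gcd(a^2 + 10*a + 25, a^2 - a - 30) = a + 5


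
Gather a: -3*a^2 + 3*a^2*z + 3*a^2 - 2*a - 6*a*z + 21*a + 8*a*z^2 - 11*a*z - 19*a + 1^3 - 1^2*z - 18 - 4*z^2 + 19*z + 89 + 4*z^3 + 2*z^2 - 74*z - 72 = 3*a^2*z + a*(8*z^2 - 17*z) + 4*z^3 - 2*z^2 - 56*z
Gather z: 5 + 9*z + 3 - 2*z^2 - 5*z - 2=-2*z^2 + 4*z + 6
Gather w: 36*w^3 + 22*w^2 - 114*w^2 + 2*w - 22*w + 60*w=36*w^3 - 92*w^2 + 40*w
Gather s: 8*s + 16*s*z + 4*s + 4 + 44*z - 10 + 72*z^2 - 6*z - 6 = s*(16*z + 12) + 72*z^2 + 38*z - 12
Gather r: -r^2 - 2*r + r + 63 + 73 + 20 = -r^2 - r + 156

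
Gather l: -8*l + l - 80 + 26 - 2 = -7*l - 56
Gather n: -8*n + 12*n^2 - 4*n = 12*n^2 - 12*n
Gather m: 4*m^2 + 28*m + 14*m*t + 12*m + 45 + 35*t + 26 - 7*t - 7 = 4*m^2 + m*(14*t + 40) + 28*t + 64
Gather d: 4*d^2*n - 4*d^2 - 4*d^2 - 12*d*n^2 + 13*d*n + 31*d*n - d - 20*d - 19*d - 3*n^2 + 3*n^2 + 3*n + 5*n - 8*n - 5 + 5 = d^2*(4*n - 8) + d*(-12*n^2 + 44*n - 40)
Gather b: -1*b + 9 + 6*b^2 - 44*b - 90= 6*b^2 - 45*b - 81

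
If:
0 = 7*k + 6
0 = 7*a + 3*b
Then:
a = -3*b/7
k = -6/7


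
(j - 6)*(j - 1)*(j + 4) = j^3 - 3*j^2 - 22*j + 24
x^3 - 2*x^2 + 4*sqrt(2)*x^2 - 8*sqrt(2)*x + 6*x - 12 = (x - 2)*(x + sqrt(2))*(x + 3*sqrt(2))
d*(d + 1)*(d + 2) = d^3 + 3*d^2 + 2*d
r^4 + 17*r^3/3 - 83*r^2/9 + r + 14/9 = (r - 1)*(r - 2/3)*(r + 1/3)*(r + 7)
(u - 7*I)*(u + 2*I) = u^2 - 5*I*u + 14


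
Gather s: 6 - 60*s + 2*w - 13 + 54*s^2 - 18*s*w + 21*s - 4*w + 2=54*s^2 + s*(-18*w - 39) - 2*w - 5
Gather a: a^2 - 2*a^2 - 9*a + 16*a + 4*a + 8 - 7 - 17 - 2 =-a^2 + 11*a - 18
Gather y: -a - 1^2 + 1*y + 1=-a + y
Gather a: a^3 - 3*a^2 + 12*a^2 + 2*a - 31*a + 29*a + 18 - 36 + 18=a^3 + 9*a^2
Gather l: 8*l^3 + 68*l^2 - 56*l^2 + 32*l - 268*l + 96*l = 8*l^3 + 12*l^2 - 140*l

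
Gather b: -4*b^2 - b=-4*b^2 - b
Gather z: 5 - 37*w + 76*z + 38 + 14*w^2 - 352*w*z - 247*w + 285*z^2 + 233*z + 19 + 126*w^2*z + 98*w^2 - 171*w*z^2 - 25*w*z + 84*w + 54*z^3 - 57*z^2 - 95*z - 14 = 112*w^2 - 200*w + 54*z^3 + z^2*(228 - 171*w) + z*(126*w^2 - 377*w + 214) + 48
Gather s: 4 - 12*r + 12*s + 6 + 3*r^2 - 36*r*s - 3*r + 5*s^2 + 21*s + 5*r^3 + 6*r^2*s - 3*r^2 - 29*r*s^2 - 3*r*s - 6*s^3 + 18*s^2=5*r^3 - 15*r - 6*s^3 + s^2*(23 - 29*r) + s*(6*r^2 - 39*r + 33) + 10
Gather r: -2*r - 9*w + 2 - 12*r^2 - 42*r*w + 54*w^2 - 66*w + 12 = -12*r^2 + r*(-42*w - 2) + 54*w^2 - 75*w + 14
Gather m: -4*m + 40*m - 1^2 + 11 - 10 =36*m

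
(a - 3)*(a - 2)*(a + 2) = a^3 - 3*a^2 - 4*a + 12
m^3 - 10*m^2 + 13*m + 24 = (m - 8)*(m - 3)*(m + 1)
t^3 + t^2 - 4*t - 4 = (t - 2)*(t + 1)*(t + 2)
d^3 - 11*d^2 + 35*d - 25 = (d - 5)^2*(d - 1)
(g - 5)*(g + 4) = g^2 - g - 20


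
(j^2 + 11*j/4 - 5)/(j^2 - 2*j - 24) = (j - 5/4)/(j - 6)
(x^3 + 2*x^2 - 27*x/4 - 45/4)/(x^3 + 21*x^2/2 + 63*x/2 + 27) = (x - 5/2)/(x + 6)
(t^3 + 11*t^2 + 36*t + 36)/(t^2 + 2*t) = t + 9 + 18/t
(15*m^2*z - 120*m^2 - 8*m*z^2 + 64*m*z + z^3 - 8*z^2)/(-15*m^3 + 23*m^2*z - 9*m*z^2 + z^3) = (z - 8)/(-m + z)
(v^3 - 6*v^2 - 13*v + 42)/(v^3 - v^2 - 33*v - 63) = (v - 2)/(v + 3)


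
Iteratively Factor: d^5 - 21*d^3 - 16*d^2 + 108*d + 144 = (d + 2)*(d^4 - 2*d^3 - 17*d^2 + 18*d + 72) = (d + 2)*(d + 3)*(d^3 - 5*d^2 - 2*d + 24) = (d - 3)*(d + 2)*(d + 3)*(d^2 - 2*d - 8) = (d - 3)*(d + 2)^2*(d + 3)*(d - 4)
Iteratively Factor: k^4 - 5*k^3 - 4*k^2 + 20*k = (k - 5)*(k^3 - 4*k) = (k - 5)*(k + 2)*(k^2 - 2*k) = (k - 5)*(k - 2)*(k + 2)*(k)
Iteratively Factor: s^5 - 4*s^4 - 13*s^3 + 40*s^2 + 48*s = (s + 1)*(s^4 - 5*s^3 - 8*s^2 + 48*s) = (s + 1)*(s + 3)*(s^3 - 8*s^2 + 16*s) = (s - 4)*(s + 1)*(s + 3)*(s^2 - 4*s) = s*(s - 4)*(s + 1)*(s + 3)*(s - 4)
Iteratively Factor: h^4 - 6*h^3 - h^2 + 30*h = (h - 5)*(h^3 - h^2 - 6*h) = (h - 5)*(h - 3)*(h^2 + 2*h) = h*(h - 5)*(h - 3)*(h + 2)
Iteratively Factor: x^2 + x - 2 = (x + 2)*(x - 1)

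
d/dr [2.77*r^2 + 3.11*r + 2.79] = 5.54*r + 3.11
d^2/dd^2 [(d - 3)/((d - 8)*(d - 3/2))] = 4*(4*d^3 - 36*d^2 + 198*d - 483)/(8*d^6 - 228*d^5 + 2454*d^4 - 12331*d^3 + 29448*d^2 - 32832*d + 13824)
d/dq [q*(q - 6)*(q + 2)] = 3*q^2 - 8*q - 12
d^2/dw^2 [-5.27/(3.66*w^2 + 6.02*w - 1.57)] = (141.189624*w^2 + 232.229928*w - 5.27*(7.32*w + 6.02)*(14.64*w + 12.04) - 60.564948)/(3.66*w^2 + 6.02*w - 1.57)^3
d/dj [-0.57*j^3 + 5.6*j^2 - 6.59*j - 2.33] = -1.71*j^2 + 11.2*j - 6.59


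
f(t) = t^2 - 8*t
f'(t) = 2*t - 8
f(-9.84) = 175.55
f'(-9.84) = -27.68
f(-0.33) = 2.75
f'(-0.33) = -8.66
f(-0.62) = 5.34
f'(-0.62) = -9.24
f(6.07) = -11.72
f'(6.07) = 4.14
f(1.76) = -10.98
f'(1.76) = -4.48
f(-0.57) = 4.88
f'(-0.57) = -9.14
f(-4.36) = 53.89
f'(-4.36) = -16.72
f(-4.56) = 57.27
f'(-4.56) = -17.12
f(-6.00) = 84.00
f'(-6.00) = -20.00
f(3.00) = -15.00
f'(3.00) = -2.00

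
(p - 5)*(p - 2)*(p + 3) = p^3 - 4*p^2 - 11*p + 30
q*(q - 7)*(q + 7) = q^3 - 49*q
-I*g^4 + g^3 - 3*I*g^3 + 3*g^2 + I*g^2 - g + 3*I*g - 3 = (g - 1)*(g + 1)*(g + 3)*(-I*g + 1)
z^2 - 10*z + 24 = (z - 6)*(z - 4)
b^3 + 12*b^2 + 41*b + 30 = (b + 1)*(b + 5)*(b + 6)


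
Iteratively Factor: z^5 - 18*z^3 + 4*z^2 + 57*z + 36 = (z + 1)*(z^4 - z^3 - 17*z^2 + 21*z + 36) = (z + 1)^2*(z^3 - 2*z^2 - 15*z + 36) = (z - 3)*(z + 1)^2*(z^2 + z - 12) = (z - 3)*(z + 1)^2*(z + 4)*(z - 3)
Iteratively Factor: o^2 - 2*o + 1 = (o - 1)*(o - 1)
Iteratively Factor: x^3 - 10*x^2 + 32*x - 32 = (x - 4)*(x^2 - 6*x + 8) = (x - 4)*(x - 2)*(x - 4)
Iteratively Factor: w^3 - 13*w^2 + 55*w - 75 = (w - 5)*(w^2 - 8*w + 15) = (w - 5)*(w - 3)*(w - 5)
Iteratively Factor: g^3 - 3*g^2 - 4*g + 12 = (g - 3)*(g^2 - 4) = (g - 3)*(g - 2)*(g + 2)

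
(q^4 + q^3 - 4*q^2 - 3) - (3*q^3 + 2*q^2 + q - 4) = q^4 - 2*q^3 - 6*q^2 - q + 1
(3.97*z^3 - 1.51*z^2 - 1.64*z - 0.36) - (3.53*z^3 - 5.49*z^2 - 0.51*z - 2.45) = 0.44*z^3 + 3.98*z^2 - 1.13*z + 2.09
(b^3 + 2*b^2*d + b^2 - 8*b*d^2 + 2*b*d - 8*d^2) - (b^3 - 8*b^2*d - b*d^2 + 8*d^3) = 10*b^2*d + b^2 - 7*b*d^2 + 2*b*d - 8*d^3 - 8*d^2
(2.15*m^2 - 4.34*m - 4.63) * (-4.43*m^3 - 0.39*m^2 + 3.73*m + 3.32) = -9.5245*m^5 + 18.3877*m^4 + 30.223*m^3 - 7.2445*m^2 - 31.6787*m - 15.3716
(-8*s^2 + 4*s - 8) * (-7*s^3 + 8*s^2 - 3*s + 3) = 56*s^5 - 92*s^4 + 112*s^3 - 100*s^2 + 36*s - 24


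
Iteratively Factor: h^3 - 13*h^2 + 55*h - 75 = (h - 5)*(h^2 - 8*h + 15) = (h - 5)^2*(h - 3)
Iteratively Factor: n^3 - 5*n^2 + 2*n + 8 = (n - 4)*(n^2 - n - 2) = (n - 4)*(n + 1)*(n - 2)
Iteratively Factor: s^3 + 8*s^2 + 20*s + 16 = (s + 4)*(s^2 + 4*s + 4) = (s + 2)*(s + 4)*(s + 2)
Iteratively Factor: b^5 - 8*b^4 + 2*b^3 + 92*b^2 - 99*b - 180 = (b + 3)*(b^4 - 11*b^3 + 35*b^2 - 13*b - 60) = (b - 3)*(b + 3)*(b^3 - 8*b^2 + 11*b + 20) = (b - 3)*(b + 1)*(b + 3)*(b^2 - 9*b + 20) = (b - 4)*(b - 3)*(b + 1)*(b + 3)*(b - 5)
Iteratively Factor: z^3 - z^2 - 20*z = (z + 4)*(z^2 - 5*z) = (z - 5)*(z + 4)*(z)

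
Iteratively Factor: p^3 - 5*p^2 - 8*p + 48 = (p - 4)*(p^2 - p - 12) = (p - 4)*(p + 3)*(p - 4)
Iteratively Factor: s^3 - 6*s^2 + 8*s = (s - 2)*(s^2 - 4*s) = s*(s - 2)*(s - 4)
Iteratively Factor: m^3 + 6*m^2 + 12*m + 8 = (m + 2)*(m^2 + 4*m + 4) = (m + 2)^2*(m + 2)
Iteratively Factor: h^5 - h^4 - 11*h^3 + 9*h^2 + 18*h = (h + 3)*(h^4 - 4*h^3 + h^2 + 6*h) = h*(h + 3)*(h^3 - 4*h^2 + h + 6) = h*(h - 3)*(h + 3)*(h^2 - h - 2) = h*(h - 3)*(h - 2)*(h + 3)*(h + 1)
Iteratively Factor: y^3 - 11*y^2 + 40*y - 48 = (y - 4)*(y^2 - 7*y + 12) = (y - 4)^2*(y - 3)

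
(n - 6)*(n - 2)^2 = n^3 - 10*n^2 + 28*n - 24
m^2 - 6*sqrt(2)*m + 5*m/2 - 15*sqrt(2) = (m + 5/2)*(m - 6*sqrt(2))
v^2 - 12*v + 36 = (v - 6)^2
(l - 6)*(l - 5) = l^2 - 11*l + 30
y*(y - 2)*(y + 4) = y^3 + 2*y^2 - 8*y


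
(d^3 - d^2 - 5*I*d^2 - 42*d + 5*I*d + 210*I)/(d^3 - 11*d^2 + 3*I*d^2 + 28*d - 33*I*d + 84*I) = (d^2 + d*(6 - 5*I) - 30*I)/(d^2 + d*(-4 + 3*I) - 12*I)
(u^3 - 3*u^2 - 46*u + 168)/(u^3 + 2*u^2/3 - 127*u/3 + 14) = 3*(u - 4)/(3*u - 1)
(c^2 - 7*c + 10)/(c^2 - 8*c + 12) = (c - 5)/(c - 6)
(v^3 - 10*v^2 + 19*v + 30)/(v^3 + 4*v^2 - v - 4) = (v^2 - 11*v + 30)/(v^2 + 3*v - 4)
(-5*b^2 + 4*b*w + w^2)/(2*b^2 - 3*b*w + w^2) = (5*b + w)/(-2*b + w)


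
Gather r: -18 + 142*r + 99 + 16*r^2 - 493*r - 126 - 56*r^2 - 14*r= -40*r^2 - 365*r - 45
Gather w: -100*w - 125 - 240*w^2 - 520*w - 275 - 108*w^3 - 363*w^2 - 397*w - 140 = -108*w^3 - 603*w^2 - 1017*w - 540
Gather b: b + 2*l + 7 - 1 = b + 2*l + 6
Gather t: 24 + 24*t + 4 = 24*t + 28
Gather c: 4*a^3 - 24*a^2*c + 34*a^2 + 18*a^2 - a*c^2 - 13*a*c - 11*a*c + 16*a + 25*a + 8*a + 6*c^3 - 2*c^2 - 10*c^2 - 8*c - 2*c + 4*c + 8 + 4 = 4*a^3 + 52*a^2 + 49*a + 6*c^3 + c^2*(-a - 12) + c*(-24*a^2 - 24*a - 6) + 12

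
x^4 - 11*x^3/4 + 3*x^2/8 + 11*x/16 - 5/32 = (x - 5/2)*(x - 1/2)*(x - 1/4)*(x + 1/2)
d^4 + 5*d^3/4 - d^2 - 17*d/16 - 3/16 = (d - 1)*(d + 1/4)*(d + 1/2)*(d + 3/2)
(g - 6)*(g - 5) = g^2 - 11*g + 30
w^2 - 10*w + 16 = (w - 8)*(w - 2)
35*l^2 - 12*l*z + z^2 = (-7*l + z)*(-5*l + z)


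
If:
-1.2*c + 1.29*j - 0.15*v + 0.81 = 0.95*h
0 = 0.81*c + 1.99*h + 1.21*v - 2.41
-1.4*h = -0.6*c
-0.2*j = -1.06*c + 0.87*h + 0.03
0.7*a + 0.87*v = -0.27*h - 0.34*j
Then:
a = -2.39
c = -0.10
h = -0.04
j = -0.51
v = 2.14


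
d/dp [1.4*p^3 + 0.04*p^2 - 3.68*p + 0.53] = 4.2*p^2 + 0.08*p - 3.68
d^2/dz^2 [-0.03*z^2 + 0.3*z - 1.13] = -0.0600000000000000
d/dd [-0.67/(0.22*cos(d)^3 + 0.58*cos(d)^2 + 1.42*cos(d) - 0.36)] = (0.4422*sin(d)^2 - 0.7772*cos(d) - 1.3936)*sin(d)/(0.22*cos(d)^3 + 0.58*cos(d)^2 + 1.42*cos(d) - 0.36)^2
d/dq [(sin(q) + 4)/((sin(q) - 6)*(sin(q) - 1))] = (-8*sin(q) + cos(q)^2 + 33)*cos(q)/((sin(q) - 6)^2*(sin(q) - 1)^2)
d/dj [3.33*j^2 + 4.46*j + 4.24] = 6.66*j + 4.46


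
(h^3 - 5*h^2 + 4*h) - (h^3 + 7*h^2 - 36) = -12*h^2 + 4*h + 36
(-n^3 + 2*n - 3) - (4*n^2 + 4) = -n^3 - 4*n^2 + 2*n - 7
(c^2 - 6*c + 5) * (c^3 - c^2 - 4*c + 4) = c^5 - 7*c^4 + 7*c^3 + 23*c^2 - 44*c + 20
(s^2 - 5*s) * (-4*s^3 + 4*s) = -4*s^5 + 20*s^4 + 4*s^3 - 20*s^2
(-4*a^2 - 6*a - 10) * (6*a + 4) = -24*a^3 - 52*a^2 - 84*a - 40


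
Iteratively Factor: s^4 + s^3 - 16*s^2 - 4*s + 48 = (s + 4)*(s^3 - 3*s^2 - 4*s + 12) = (s - 2)*(s + 4)*(s^2 - s - 6) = (s - 3)*(s - 2)*(s + 4)*(s + 2)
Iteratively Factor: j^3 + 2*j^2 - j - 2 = (j - 1)*(j^2 + 3*j + 2) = (j - 1)*(j + 2)*(j + 1)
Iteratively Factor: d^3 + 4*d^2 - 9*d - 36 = (d + 4)*(d^2 - 9) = (d - 3)*(d + 4)*(d + 3)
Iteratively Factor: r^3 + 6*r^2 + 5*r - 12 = (r + 4)*(r^2 + 2*r - 3) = (r - 1)*(r + 4)*(r + 3)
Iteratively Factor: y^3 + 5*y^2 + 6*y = (y)*(y^2 + 5*y + 6) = y*(y + 3)*(y + 2)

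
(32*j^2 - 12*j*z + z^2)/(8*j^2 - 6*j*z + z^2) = (-8*j + z)/(-2*j + z)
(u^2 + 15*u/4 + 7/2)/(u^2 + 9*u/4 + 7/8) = 2*(u + 2)/(2*u + 1)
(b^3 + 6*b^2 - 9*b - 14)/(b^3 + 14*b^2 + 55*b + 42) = (b - 2)/(b + 6)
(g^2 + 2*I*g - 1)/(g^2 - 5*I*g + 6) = (g + I)/(g - 6*I)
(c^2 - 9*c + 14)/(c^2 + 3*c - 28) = (c^2 - 9*c + 14)/(c^2 + 3*c - 28)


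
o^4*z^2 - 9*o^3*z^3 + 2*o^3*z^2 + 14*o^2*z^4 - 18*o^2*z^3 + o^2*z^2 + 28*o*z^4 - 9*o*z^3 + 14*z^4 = (o - 7*z)*(o - 2*z)*(o*z + z)^2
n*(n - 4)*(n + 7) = n^3 + 3*n^2 - 28*n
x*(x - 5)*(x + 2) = x^3 - 3*x^2 - 10*x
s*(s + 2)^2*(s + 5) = s^4 + 9*s^3 + 24*s^2 + 20*s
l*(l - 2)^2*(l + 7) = l^4 + 3*l^3 - 24*l^2 + 28*l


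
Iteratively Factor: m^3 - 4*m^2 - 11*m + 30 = (m - 2)*(m^2 - 2*m - 15) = (m - 5)*(m - 2)*(m + 3)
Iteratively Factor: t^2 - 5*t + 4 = (t - 4)*(t - 1)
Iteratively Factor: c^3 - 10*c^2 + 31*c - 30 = (c - 3)*(c^2 - 7*c + 10) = (c - 5)*(c - 3)*(c - 2)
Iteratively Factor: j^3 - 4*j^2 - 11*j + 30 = (j + 3)*(j^2 - 7*j + 10) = (j - 2)*(j + 3)*(j - 5)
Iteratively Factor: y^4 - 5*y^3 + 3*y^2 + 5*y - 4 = (y - 1)*(y^3 - 4*y^2 - y + 4) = (y - 4)*(y - 1)*(y^2 - 1) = (y - 4)*(y - 1)^2*(y + 1)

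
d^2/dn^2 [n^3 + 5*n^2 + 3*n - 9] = 6*n + 10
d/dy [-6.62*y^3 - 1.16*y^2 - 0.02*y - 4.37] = -19.86*y^2 - 2.32*y - 0.02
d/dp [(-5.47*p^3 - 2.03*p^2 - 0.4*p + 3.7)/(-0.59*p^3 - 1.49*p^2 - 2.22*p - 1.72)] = (6.9526*p^4 + 23.8148*p^3 + 38.6848*p^2 + 18.0092*p + 8.902)/(0.3481*p^6 + 1.7582*p^5 + 4.8397*p^4 + 8.6452*p^3 + 10.054*p^2 + 7.6368*p + 2.9584)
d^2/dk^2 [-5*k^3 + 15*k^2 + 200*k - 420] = 30 - 30*k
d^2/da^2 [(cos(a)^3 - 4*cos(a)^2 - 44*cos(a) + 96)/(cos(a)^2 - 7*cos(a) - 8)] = -(sin(a)^4 + 10*sin(a)^2 + 73*cos(a)/4 + 3*cos(3*a)/4 + 19)/(cos(a) + 1)^3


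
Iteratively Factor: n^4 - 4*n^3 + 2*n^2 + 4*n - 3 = (n - 1)*(n^3 - 3*n^2 - n + 3) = (n - 3)*(n - 1)*(n^2 - 1) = (n - 3)*(n - 1)*(n + 1)*(n - 1)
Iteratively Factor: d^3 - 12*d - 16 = (d + 2)*(d^2 - 2*d - 8) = (d + 2)^2*(d - 4)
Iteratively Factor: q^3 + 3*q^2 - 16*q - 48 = (q + 3)*(q^2 - 16) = (q + 3)*(q + 4)*(q - 4)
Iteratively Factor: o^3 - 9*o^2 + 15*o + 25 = (o - 5)*(o^2 - 4*o - 5) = (o - 5)^2*(o + 1)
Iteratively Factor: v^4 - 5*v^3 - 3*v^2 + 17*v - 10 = (v - 5)*(v^3 - 3*v + 2) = (v - 5)*(v - 1)*(v^2 + v - 2) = (v - 5)*(v - 1)^2*(v + 2)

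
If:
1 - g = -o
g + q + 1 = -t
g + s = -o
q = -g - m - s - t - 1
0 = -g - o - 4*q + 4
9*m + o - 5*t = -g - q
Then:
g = -5/44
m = -27/22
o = -49/44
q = 115/88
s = 27/22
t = -193/88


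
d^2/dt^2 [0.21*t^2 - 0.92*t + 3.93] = 0.420000000000000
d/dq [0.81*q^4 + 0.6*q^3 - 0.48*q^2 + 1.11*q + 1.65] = 3.24*q^3 + 1.8*q^2 - 0.96*q + 1.11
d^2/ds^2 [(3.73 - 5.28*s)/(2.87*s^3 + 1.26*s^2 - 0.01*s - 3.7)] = (-260.944992*s^5 + 254.122428*s^4 + 198.746688*s^3 - 637.931658*s^2 + 89.679072*s + 35.169986)/(23.639903*s^9 + 31.135482*s^8 + 13.422129*s^7 - 89.646186*s^6 - 80.326407*s^5 - 16.984842*s^4 + 118.150619*s^3 + 51.74709*s^2 - 0.4107*s - 50.653)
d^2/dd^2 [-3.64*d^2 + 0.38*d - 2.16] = -7.28000000000000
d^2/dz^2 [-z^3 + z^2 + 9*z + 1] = 2 - 6*z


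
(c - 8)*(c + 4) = c^2 - 4*c - 32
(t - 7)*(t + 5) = t^2 - 2*t - 35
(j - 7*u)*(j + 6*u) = j^2 - j*u - 42*u^2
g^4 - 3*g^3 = g^3*(g - 3)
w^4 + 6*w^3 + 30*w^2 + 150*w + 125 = (w + 1)*(w + 5)*(w - 5*I)*(w + 5*I)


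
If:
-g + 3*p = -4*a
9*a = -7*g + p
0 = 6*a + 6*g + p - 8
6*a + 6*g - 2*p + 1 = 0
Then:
No Solution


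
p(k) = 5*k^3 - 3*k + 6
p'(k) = 15*k^2 - 3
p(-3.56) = -208.91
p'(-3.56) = 187.10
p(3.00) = 132.00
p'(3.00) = 132.00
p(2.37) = 65.45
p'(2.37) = 81.25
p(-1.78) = -16.86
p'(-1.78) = 44.53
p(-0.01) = 6.03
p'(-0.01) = -3.00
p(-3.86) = -269.98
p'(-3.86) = 220.49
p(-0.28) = 6.73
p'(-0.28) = -1.82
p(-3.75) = -246.42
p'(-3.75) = 207.94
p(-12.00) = -8598.00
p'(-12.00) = 2157.00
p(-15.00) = -16824.00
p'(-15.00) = 3372.00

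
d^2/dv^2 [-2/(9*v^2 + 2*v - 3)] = 4*(81*v^2 + 18*v - 4*(9*v + 1)^2 - 27)/(9*v^2 + 2*v - 3)^3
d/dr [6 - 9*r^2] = -18*r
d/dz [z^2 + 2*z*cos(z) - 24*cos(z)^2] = -2*z*sin(z) + 2*z + 24*sin(2*z) + 2*cos(z)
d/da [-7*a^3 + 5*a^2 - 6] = a*(10 - 21*a)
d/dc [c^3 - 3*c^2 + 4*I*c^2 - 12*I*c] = 3*c^2 + c*(-6 + 8*I) - 12*I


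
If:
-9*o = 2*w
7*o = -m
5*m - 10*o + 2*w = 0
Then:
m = 0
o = 0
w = 0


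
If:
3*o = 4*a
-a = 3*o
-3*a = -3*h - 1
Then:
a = 0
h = -1/3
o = 0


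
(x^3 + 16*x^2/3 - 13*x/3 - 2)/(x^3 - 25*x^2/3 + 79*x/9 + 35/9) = 3*(x^2 + 5*x - 6)/(3*x^2 - 26*x + 35)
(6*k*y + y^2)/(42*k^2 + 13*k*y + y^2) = y/(7*k + y)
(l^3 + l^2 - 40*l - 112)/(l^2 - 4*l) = (l^3 + l^2 - 40*l - 112)/(l*(l - 4))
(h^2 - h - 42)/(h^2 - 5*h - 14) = (h + 6)/(h + 2)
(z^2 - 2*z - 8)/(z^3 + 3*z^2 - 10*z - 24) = (z - 4)/(z^2 + z - 12)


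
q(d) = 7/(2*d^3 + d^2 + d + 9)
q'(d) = 7*(-6*d^2 - 2*d - 1)/(2*d^3 + d^2 + d + 9)^2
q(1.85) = 0.26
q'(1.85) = -0.24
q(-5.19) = -0.03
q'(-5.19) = -0.02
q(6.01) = 0.01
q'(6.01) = -0.01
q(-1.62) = 4.66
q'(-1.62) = -41.94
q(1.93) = 0.24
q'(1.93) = -0.23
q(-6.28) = -0.02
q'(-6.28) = -0.01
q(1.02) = 0.53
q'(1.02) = -0.37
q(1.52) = 0.35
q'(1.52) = -0.32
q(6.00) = 0.01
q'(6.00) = -0.00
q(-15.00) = 0.00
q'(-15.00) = 0.00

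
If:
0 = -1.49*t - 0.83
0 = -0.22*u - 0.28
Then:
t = -0.56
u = -1.27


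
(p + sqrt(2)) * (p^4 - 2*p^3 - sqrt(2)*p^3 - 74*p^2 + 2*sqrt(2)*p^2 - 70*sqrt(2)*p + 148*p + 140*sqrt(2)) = p^5 - 2*p^4 - 76*p^3 - 144*sqrt(2)*p^2 + 152*p^2 - 140*p + 288*sqrt(2)*p + 280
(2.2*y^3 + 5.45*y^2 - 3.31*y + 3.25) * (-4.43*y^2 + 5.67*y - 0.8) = -9.746*y^5 - 11.6695*y^4 + 43.8048*y^3 - 37.5252*y^2 + 21.0755*y - 2.6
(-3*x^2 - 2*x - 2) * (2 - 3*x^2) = 9*x^4 + 6*x^3 - 4*x - 4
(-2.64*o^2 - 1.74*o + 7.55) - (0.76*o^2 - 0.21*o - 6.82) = -3.4*o^2 - 1.53*o + 14.37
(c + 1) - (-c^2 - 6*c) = c^2 + 7*c + 1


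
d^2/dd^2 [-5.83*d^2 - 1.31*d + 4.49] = -11.6600000000000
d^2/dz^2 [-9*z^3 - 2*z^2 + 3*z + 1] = -54*z - 4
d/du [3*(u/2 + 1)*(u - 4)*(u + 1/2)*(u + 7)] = 6*u^3 + 99*u^2/4 - 117*u/2 - 201/2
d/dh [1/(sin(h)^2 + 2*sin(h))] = -2*(sin(h) + 1)*cos(h)/((sin(h) + 2)^2*sin(h)^2)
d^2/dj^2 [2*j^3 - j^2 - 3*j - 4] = 12*j - 2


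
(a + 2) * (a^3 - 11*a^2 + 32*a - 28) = a^4 - 9*a^3 + 10*a^2 + 36*a - 56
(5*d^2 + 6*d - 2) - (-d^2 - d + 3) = 6*d^2 + 7*d - 5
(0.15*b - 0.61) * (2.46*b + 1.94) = 0.369*b^2 - 1.2096*b - 1.1834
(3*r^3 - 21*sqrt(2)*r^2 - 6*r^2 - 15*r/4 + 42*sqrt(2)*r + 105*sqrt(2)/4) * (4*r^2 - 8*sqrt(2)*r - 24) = 12*r^5 - 108*sqrt(2)*r^4 - 24*r^4 + 249*r^3 + 216*sqrt(2)*r^3 - 528*r^2 + 639*sqrt(2)*r^2 - 1008*sqrt(2)*r - 330*r - 630*sqrt(2)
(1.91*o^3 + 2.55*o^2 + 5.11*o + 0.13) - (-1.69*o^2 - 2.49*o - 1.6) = 1.91*o^3 + 4.24*o^2 + 7.6*o + 1.73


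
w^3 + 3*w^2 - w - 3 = (w - 1)*(w + 1)*(w + 3)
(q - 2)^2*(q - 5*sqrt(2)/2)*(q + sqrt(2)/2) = q^4 - 4*q^3 - 2*sqrt(2)*q^3 + 3*q^2/2 + 8*sqrt(2)*q^2 - 8*sqrt(2)*q + 10*q - 10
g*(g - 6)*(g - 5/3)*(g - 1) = g^4 - 26*g^3/3 + 53*g^2/3 - 10*g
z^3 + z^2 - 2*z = z*(z - 1)*(z + 2)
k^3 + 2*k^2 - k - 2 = (k - 1)*(k + 1)*(k + 2)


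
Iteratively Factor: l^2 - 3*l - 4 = (l - 4)*(l + 1)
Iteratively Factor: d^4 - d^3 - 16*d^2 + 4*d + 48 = (d + 2)*(d^3 - 3*d^2 - 10*d + 24) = (d - 2)*(d + 2)*(d^2 - d - 12) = (d - 4)*(d - 2)*(d + 2)*(d + 3)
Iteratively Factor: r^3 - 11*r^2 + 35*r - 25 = (r - 1)*(r^2 - 10*r + 25) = (r - 5)*(r - 1)*(r - 5)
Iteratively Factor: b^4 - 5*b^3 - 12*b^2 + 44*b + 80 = (b - 4)*(b^3 - b^2 - 16*b - 20) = (b - 5)*(b - 4)*(b^2 + 4*b + 4) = (b - 5)*(b - 4)*(b + 2)*(b + 2)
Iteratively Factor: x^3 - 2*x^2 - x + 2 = (x - 1)*(x^2 - x - 2) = (x - 1)*(x + 1)*(x - 2)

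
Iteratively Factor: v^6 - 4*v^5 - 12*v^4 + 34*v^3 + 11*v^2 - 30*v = (v + 3)*(v^5 - 7*v^4 + 9*v^3 + 7*v^2 - 10*v) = (v + 1)*(v + 3)*(v^4 - 8*v^3 + 17*v^2 - 10*v) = (v - 2)*(v + 1)*(v + 3)*(v^3 - 6*v^2 + 5*v) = v*(v - 2)*(v + 1)*(v + 3)*(v^2 - 6*v + 5) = v*(v - 2)*(v - 1)*(v + 1)*(v + 3)*(v - 5)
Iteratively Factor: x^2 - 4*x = (x)*(x - 4)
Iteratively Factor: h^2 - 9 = (h - 3)*(h + 3)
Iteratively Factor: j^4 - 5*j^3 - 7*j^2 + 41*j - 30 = (j + 3)*(j^3 - 8*j^2 + 17*j - 10) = (j - 5)*(j + 3)*(j^2 - 3*j + 2) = (j - 5)*(j - 2)*(j + 3)*(j - 1)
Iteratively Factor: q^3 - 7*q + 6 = (q + 3)*(q^2 - 3*q + 2) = (q - 1)*(q + 3)*(q - 2)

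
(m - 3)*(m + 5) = m^2 + 2*m - 15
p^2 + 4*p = p*(p + 4)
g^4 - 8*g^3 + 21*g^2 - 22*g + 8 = (g - 4)*(g - 2)*(g - 1)^2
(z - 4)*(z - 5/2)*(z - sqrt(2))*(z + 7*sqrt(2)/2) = z^4 - 13*z^3/2 + 5*sqrt(2)*z^3/2 - 65*sqrt(2)*z^2/4 + 3*z^2 + 25*sqrt(2)*z + 91*z/2 - 70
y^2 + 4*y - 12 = (y - 2)*(y + 6)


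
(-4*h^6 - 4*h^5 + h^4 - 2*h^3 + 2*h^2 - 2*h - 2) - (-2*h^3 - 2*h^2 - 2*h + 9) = -4*h^6 - 4*h^5 + h^4 + 4*h^2 - 11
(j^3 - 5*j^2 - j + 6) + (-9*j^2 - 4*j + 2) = j^3 - 14*j^2 - 5*j + 8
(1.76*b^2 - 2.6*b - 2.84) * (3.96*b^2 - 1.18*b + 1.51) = 6.9696*b^4 - 12.3728*b^3 - 5.5208*b^2 - 0.574800000000001*b - 4.2884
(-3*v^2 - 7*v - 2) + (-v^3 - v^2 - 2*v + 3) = -v^3 - 4*v^2 - 9*v + 1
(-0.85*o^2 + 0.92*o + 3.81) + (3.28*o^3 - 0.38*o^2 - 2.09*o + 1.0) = 3.28*o^3 - 1.23*o^2 - 1.17*o + 4.81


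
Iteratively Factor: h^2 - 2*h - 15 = (h + 3)*(h - 5)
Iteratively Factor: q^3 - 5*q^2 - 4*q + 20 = (q - 5)*(q^2 - 4) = (q - 5)*(q + 2)*(q - 2)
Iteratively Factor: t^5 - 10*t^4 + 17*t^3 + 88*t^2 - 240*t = (t)*(t^4 - 10*t^3 + 17*t^2 + 88*t - 240) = t*(t - 4)*(t^3 - 6*t^2 - 7*t + 60) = t*(t - 4)^2*(t^2 - 2*t - 15) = t*(t - 5)*(t - 4)^2*(t + 3)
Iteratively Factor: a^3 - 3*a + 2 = (a - 1)*(a^2 + a - 2) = (a - 1)^2*(a + 2)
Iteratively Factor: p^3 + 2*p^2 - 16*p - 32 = (p - 4)*(p^2 + 6*p + 8) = (p - 4)*(p + 2)*(p + 4)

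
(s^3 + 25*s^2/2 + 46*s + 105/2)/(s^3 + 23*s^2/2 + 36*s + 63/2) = (2*s + 5)/(2*s + 3)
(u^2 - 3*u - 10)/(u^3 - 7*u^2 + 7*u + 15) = (u + 2)/(u^2 - 2*u - 3)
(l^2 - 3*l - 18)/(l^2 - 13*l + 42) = (l + 3)/(l - 7)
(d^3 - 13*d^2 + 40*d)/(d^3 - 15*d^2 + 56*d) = (d - 5)/(d - 7)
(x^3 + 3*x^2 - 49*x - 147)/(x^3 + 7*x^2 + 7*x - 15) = (x^2 - 49)/(x^2 + 4*x - 5)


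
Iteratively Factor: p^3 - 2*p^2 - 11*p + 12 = (p - 4)*(p^2 + 2*p - 3) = (p - 4)*(p + 3)*(p - 1)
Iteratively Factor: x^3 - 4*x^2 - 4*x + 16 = (x + 2)*(x^2 - 6*x + 8) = (x - 4)*(x + 2)*(x - 2)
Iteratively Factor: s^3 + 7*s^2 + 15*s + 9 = (s + 3)*(s^2 + 4*s + 3) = (s + 3)^2*(s + 1)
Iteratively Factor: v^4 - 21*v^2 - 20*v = (v + 4)*(v^3 - 4*v^2 - 5*v) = (v + 1)*(v + 4)*(v^2 - 5*v) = (v - 5)*(v + 1)*(v + 4)*(v)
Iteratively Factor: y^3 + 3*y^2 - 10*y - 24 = (y + 2)*(y^2 + y - 12) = (y + 2)*(y + 4)*(y - 3)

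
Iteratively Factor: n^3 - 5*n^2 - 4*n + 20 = (n - 5)*(n^2 - 4) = (n - 5)*(n - 2)*(n + 2)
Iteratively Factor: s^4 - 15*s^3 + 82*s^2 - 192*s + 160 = (s - 4)*(s^3 - 11*s^2 + 38*s - 40) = (s - 4)^2*(s^2 - 7*s + 10) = (s - 4)^2*(s - 2)*(s - 5)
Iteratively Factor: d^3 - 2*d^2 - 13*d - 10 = (d - 5)*(d^2 + 3*d + 2) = (d - 5)*(d + 2)*(d + 1)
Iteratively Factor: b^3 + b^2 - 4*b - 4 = (b + 2)*(b^2 - b - 2) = (b + 1)*(b + 2)*(b - 2)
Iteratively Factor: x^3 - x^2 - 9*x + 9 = (x - 1)*(x^2 - 9) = (x - 3)*(x - 1)*(x + 3)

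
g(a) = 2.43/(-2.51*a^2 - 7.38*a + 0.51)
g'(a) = 2.43*(5.02*a + 7.38)/(-2.51*a^2 - 7.38*a + 0.51)^2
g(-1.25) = 0.42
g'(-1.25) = 0.08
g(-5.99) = -0.05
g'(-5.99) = -0.03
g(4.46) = -0.03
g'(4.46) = 0.01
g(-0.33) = 0.91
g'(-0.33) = 1.95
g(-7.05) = -0.03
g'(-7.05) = -0.01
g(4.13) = -0.03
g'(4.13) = 0.01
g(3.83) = -0.04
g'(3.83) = 0.02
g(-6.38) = -0.04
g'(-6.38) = -0.02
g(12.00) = -0.01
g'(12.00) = 0.00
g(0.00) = 4.76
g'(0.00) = 68.95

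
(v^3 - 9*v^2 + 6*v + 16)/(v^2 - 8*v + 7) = (v^3 - 9*v^2 + 6*v + 16)/(v^2 - 8*v + 7)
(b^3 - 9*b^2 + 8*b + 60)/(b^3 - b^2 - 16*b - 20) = (b - 6)/(b + 2)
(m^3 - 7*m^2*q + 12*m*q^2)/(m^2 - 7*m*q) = (m^2 - 7*m*q + 12*q^2)/(m - 7*q)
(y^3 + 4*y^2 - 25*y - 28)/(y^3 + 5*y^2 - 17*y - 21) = (y - 4)/(y - 3)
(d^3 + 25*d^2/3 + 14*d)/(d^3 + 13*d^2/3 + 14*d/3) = (d + 6)/(d + 2)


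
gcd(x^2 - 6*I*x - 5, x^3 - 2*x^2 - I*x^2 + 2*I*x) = x - I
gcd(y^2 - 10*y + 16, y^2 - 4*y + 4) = y - 2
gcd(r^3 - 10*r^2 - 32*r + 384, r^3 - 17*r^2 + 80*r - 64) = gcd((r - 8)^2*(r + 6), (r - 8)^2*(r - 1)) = r^2 - 16*r + 64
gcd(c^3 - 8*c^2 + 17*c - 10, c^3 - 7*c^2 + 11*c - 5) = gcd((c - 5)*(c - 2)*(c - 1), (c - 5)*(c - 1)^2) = c^2 - 6*c + 5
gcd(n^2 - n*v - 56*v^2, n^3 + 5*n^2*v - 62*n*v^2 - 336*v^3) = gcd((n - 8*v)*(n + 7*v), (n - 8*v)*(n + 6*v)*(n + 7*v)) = -n^2 + n*v + 56*v^2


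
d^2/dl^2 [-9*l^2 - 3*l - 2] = -18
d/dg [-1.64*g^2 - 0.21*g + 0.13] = -3.28*g - 0.21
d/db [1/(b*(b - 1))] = (1 - 2*b)/(b^2*(b^2 - 2*b + 1))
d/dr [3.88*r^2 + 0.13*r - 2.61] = 7.76*r + 0.13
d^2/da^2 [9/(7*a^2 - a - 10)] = 18*(49*a^2 - 7*a - (14*a - 1)^2 - 70)/(-7*a^2 + a + 10)^3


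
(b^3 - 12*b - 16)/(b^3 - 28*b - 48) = (-b^3 + 12*b + 16)/(-b^3 + 28*b + 48)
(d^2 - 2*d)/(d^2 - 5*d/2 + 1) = 2*d/(2*d - 1)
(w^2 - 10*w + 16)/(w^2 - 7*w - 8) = (w - 2)/(w + 1)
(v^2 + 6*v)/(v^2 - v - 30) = v*(v + 6)/(v^2 - v - 30)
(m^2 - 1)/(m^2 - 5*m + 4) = (m + 1)/(m - 4)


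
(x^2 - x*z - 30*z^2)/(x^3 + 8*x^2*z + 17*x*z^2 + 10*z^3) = (x - 6*z)/(x^2 + 3*x*z + 2*z^2)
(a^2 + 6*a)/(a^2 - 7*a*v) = (a + 6)/(a - 7*v)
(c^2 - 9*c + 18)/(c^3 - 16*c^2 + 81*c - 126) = 1/(c - 7)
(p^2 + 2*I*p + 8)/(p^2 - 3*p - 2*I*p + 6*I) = (p + 4*I)/(p - 3)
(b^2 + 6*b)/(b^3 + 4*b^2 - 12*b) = 1/(b - 2)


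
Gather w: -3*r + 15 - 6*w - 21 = -3*r - 6*w - 6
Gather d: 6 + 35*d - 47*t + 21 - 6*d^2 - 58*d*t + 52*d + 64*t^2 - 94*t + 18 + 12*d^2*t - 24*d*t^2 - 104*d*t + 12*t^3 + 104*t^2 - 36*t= d^2*(12*t - 6) + d*(-24*t^2 - 162*t + 87) + 12*t^3 + 168*t^2 - 177*t + 45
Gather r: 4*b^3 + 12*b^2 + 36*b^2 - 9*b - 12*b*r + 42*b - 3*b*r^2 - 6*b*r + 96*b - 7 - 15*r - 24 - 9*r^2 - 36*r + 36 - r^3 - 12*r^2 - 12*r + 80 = 4*b^3 + 48*b^2 + 129*b - r^3 + r^2*(-3*b - 21) + r*(-18*b - 63) + 85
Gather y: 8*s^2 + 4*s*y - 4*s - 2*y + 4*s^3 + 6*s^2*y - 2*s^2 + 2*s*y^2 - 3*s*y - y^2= 4*s^3 + 6*s^2 - 4*s + y^2*(2*s - 1) + y*(6*s^2 + s - 2)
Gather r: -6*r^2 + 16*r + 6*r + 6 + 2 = -6*r^2 + 22*r + 8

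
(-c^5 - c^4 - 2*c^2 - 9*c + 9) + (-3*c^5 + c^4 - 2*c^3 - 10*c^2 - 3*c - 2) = -4*c^5 - 2*c^3 - 12*c^2 - 12*c + 7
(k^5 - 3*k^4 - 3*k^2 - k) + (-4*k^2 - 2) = k^5 - 3*k^4 - 7*k^2 - k - 2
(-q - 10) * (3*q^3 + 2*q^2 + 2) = -3*q^4 - 32*q^3 - 20*q^2 - 2*q - 20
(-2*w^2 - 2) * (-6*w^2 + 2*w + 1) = 12*w^4 - 4*w^3 + 10*w^2 - 4*w - 2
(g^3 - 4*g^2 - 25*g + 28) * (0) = 0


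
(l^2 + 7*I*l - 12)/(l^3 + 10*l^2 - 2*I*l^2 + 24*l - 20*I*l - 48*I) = (l^2 + 7*I*l - 12)/(l^3 + l^2*(10 - 2*I) + l*(24 - 20*I) - 48*I)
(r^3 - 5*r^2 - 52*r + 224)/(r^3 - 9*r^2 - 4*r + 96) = (r + 7)/(r + 3)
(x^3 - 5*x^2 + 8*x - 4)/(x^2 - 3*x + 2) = x - 2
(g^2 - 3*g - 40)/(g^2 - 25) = (g - 8)/(g - 5)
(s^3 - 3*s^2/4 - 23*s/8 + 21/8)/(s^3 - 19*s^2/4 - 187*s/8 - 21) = (2*s^2 - 5*s + 3)/(2*s^2 - 13*s - 24)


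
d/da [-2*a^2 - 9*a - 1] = -4*a - 9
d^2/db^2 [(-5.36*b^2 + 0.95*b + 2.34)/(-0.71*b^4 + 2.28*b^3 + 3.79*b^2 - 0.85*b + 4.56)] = (16.211856*b^8 - 57.807348*b^7 + 85.5871760000001*b^6 + 60.52989*b^5 + 400.36569*b^4 - 1167.30507*b^3 - 702.652716*b^2 + 289.710612*b + 293.043324)/(0.357911*b^12 - 3.448044*b^11 + 5.340975*b^10 + 26.244615*b^9 - 43.662243*b^8 - 54.427746*b^7 - 6.32198199999998*b^6 - 221.248437*b^5 - 107.401665*b^4 - 53.473859*b^3 - 246.307032*b^2 + 53.02368*b - 94.818816)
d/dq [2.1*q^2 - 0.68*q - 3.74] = 4.2*q - 0.68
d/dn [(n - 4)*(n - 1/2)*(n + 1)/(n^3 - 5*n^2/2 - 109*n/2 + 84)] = 2*(2*n^4 - 208*n^3 + 861*n^2 - 1156*n - 202)/(4*n^6 - 20*n^5 - 411*n^4 + 1762*n^3 + 10201*n^2 - 36624*n + 28224)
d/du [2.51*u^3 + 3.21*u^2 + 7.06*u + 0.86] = 7.53*u^2 + 6.42*u + 7.06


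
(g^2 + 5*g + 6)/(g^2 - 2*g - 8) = (g + 3)/(g - 4)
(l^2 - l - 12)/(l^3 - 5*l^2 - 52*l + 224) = (l + 3)/(l^2 - l - 56)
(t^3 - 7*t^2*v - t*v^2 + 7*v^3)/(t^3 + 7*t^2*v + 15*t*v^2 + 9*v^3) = (t^2 - 8*t*v + 7*v^2)/(t^2 + 6*t*v + 9*v^2)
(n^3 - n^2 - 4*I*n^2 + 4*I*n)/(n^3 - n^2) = (n - 4*I)/n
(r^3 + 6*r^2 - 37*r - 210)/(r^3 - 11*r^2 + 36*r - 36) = (r^2 + 12*r + 35)/(r^2 - 5*r + 6)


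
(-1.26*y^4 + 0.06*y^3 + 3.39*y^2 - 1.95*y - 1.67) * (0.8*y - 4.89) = -1.008*y^5 + 6.2094*y^4 + 2.4186*y^3 - 18.1371*y^2 + 8.1995*y + 8.1663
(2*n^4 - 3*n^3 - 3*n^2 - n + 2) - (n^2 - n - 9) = 2*n^4 - 3*n^3 - 4*n^2 + 11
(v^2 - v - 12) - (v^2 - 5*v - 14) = 4*v + 2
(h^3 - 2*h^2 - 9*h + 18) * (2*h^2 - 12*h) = 2*h^5 - 16*h^4 + 6*h^3 + 144*h^2 - 216*h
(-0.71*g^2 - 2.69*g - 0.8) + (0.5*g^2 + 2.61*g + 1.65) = -0.21*g^2 - 0.0800000000000001*g + 0.85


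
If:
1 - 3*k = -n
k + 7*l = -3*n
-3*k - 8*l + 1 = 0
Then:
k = 17/59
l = 1/59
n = -8/59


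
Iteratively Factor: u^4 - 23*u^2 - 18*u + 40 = (u + 2)*(u^3 - 2*u^2 - 19*u + 20) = (u + 2)*(u + 4)*(u^2 - 6*u + 5) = (u - 1)*(u + 2)*(u + 4)*(u - 5)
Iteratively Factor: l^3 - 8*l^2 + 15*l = (l - 5)*(l^2 - 3*l) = l*(l - 5)*(l - 3)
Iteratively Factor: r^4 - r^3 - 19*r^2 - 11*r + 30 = (r - 5)*(r^3 + 4*r^2 + r - 6) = (r - 5)*(r + 3)*(r^2 + r - 2) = (r - 5)*(r - 1)*(r + 3)*(r + 2)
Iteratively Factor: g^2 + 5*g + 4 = (g + 1)*(g + 4)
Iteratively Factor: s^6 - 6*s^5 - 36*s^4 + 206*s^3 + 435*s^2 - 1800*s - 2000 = (s + 1)*(s^5 - 7*s^4 - 29*s^3 + 235*s^2 + 200*s - 2000) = (s - 5)*(s + 1)*(s^4 - 2*s^3 - 39*s^2 + 40*s + 400) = (s - 5)^2*(s + 1)*(s^3 + 3*s^2 - 24*s - 80) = (s - 5)^3*(s + 1)*(s^2 + 8*s + 16) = (s - 5)^3*(s + 1)*(s + 4)*(s + 4)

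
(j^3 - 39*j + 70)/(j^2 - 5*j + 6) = (j^2 + 2*j - 35)/(j - 3)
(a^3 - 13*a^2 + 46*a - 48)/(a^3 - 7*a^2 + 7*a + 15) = (a^2 - 10*a + 16)/(a^2 - 4*a - 5)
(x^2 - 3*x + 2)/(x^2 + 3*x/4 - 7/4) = 4*(x - 2)/(4*x + 7)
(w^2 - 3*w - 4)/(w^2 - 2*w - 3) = (w - 4)/(w - 3)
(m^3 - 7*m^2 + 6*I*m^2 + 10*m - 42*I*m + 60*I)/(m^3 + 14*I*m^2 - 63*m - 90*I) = (m^2 - 7*m + 10)/(m^2 + 8*I*m - 15)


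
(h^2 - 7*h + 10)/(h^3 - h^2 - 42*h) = (-h^2 + 7*h - 10)/(h*(-h^2 + h + 42))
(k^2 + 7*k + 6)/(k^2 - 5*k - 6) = (k + 6)/(k - 6)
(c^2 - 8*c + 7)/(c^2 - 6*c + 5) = (c - 7)/(c - 5)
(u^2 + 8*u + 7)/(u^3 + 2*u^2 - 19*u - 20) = (u + 7)/(u^2 + u - 20)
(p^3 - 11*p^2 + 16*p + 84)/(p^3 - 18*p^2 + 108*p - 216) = (p^2 - 5*p - 14)/(p^2 - 12*p + 36)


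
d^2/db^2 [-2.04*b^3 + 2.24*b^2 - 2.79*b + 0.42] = 4.48 - 12.24*b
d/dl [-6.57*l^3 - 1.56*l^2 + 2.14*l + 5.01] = -19.71*l^2 - 3.12*l + 2.14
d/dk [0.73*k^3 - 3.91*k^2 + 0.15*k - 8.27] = 2.19*k^2 - 7.82*k + 0.15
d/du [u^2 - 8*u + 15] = 2*u - 8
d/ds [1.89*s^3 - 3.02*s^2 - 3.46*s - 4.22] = 5.67*s^2 - 6.04*s - 3.46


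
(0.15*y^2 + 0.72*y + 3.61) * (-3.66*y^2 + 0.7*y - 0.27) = -0.549*y^4 - 2.5302*y^3 - 12.7491*y^2 + 2.3326*y - 0.9747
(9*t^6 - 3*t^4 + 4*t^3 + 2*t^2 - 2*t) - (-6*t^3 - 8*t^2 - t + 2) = 9*t^6 - 3*t^4 + 10*t^3 + 10*t^2 - t - 2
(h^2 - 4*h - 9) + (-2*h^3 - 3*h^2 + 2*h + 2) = -2*h^3 - 2*h^2 - 2*h - 7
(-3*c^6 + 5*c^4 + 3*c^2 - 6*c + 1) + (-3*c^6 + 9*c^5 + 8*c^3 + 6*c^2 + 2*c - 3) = -6*c^6 + 9*c^5 + 5*c^4 + 8*c^3 + 9*c^2 - 4*c - 2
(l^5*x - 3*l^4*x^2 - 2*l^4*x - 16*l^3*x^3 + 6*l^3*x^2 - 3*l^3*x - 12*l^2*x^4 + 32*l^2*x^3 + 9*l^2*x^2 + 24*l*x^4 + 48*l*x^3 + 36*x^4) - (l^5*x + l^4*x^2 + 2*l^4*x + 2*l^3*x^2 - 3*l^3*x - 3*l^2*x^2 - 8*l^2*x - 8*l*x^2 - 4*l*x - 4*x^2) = -4*l^4*x^2 - 4*l^4*x - 16*l^3*x^3 + 4*l^3*x^2 - 12*l^2*x^4 + 32*l^2*x^3 + 12*l^2*x^2 + 8*l^2*x + 24*l*x^4 + 48*l*x^3 + 8*l*x^2 + 4*l*x + 36*x^4 + 4*x^2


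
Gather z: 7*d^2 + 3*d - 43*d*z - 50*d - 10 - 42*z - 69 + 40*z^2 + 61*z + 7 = 7*d^2 - 47*d + 40*z^2 + z*(19 - 43*d) - 72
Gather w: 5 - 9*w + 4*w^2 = 4*w^2 - 9*w + 5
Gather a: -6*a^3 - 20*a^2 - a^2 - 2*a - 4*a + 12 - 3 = -6*a^3 - 21*a^2 - 6*a + 9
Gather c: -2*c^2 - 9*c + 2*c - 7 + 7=-2*c^2 - 7*c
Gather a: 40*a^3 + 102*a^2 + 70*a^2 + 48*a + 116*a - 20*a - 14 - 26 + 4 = 40*a^3 + 172*a^2 + 144*a - 36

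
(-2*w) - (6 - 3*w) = w - 6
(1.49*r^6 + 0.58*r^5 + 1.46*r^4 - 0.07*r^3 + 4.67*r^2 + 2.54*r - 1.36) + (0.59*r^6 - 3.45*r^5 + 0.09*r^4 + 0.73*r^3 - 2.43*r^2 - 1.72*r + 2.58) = 2.08*r^6 - 2.87*r^5 + 1.55*r^4 + 0.66*r^3 + 2.24*r^2 + 0.82*r + 1.22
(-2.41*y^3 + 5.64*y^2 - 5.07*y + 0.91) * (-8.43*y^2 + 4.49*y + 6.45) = 20.3163*y^5 - 58.3661*y^4 + 52.5192*y^3 + 5.9424*y^2 - 28.6156*y + 5.8695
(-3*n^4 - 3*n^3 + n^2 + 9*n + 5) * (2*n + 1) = -6*n^5 - 9*n^4 - n^3 + 19*n^2 + 19*n + 5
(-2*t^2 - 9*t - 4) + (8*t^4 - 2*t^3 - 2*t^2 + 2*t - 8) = 8*t^4 - 2*t^3 - 4*t^2 - 7*t - 12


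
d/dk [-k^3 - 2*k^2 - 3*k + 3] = -3*k^2 - 4*k - 3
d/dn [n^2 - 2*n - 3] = 2*n - 2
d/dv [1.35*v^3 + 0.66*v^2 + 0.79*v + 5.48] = 4.05*v^2 + 1.32*v + 0.79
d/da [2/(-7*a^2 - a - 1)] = 2*(14*a + 1)/(7*a^2 + a + 1)^2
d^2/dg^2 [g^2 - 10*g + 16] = 2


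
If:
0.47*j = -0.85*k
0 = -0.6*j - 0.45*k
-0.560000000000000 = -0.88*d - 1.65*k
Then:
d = 0.64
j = 0.00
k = 0.00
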